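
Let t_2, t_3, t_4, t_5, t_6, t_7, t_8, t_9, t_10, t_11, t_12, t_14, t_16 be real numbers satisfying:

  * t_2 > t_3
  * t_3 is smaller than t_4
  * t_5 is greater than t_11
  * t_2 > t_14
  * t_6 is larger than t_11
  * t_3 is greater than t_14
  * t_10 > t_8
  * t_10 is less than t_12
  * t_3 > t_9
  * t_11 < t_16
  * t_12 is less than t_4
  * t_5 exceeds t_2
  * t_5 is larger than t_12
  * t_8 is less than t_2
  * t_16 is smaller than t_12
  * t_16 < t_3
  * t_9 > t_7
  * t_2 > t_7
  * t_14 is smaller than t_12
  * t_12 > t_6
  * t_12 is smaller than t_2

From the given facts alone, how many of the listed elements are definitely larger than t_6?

From t_6 the given relations immediately reach t_12.
From those, t_2, t_4, t_5 — 4 in total.
Nothing else is reachable above t_6; 4 in all.

4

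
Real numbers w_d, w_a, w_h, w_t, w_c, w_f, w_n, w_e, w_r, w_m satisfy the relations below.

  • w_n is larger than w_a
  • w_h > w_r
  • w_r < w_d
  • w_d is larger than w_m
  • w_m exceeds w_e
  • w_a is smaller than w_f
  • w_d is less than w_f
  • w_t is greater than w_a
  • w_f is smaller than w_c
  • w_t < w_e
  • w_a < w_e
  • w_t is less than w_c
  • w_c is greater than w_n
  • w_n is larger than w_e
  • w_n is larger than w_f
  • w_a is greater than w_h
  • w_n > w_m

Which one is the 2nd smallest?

The consecutive relations fix a unique order: w_r < w_h < w_a < w_t < w_e < w_m < w_d < w_f < w_n < w_c.
The 2nd smallest is w_h.

w_h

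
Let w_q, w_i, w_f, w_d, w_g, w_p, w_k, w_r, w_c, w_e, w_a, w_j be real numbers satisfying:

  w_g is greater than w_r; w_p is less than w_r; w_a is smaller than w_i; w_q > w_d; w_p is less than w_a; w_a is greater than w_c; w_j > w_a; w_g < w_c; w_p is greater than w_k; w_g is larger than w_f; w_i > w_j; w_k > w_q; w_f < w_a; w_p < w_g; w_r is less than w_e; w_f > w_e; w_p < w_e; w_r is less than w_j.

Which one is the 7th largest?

w_e

Piecing the relations together gives one ordering: w_d < w_q < w_k < w_p < w_r < w_e < w_f < w_g < w_c < w_a < w_j < w_i.
Counting 7 from the largest end gives w_e.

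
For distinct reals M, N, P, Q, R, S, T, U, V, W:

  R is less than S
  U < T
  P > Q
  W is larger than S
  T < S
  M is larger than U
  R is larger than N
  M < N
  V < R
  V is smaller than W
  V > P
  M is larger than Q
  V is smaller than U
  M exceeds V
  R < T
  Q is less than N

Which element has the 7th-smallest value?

Piecing the relations together gives one ordering: Q < P < V < U < M < N < R < T < S < W.
Counting 7 from the smallest end gives R.

R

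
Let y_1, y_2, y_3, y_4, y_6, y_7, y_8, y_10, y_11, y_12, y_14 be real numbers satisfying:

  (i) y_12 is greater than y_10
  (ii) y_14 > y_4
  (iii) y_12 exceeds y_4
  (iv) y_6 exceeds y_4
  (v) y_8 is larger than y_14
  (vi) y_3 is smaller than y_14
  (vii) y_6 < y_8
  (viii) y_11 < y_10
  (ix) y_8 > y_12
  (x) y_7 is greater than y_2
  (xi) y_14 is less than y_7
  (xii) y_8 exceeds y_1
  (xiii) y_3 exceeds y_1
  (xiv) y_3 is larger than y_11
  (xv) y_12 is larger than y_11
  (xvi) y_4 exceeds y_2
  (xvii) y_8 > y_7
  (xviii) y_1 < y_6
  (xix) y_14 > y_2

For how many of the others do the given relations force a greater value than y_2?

6

Directly above y_2: y_4, y_14, y_7.
One step further: y_6, y_12, y_8 (6 so far).
Nothing else is reachable above y_2; 6 in all.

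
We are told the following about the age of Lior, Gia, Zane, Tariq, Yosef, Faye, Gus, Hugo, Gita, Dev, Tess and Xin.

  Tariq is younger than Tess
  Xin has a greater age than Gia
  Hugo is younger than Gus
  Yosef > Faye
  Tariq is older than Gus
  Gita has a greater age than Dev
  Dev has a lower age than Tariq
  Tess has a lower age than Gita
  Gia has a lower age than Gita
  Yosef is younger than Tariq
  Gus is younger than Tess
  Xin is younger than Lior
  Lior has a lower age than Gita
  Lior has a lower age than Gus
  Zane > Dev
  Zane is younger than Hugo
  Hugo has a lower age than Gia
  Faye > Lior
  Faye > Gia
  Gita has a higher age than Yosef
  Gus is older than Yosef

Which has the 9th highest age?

Chaining the given pairs: Dev < Zane < Hugo < Gia < Xin < Lior < Faye < Yosef < Gus < Tariq < Tess < Gita.
The 9th largest is Gia.

Gia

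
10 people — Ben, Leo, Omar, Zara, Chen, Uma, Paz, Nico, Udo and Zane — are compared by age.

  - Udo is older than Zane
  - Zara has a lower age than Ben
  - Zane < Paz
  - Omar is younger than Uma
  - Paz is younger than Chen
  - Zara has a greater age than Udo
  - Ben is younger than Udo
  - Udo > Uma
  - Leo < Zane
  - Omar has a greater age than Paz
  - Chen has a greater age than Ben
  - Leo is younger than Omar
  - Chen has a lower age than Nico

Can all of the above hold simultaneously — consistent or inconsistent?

inconsistent

Chaining the given relations yields Udo < Zara < Ben, so Udo < Ben. But one relation states Ben < Udo. These cannot both hold.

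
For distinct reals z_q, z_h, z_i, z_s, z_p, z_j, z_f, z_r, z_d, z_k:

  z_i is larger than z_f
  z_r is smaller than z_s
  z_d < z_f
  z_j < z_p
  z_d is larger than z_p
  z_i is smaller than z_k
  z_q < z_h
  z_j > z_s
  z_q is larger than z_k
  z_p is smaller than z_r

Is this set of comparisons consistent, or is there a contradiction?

Chaining the given relations yields z_r < z_s < z_j < z_p, so z_r < z_p. But one relation states z_p < z_r. These cannot both hold.

inconsistent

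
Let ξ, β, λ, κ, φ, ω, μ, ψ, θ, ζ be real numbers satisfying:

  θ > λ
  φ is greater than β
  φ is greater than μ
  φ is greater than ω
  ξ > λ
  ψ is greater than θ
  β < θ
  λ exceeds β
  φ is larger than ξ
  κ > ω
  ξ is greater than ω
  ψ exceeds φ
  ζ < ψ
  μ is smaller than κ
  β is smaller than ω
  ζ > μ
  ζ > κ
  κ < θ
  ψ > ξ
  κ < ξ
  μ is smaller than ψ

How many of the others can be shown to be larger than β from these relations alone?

8

The elements the relations force above β are ω, λ, κ, θ, ξ, φ, ζ, ψ — no chain reaches any other.
That is 8.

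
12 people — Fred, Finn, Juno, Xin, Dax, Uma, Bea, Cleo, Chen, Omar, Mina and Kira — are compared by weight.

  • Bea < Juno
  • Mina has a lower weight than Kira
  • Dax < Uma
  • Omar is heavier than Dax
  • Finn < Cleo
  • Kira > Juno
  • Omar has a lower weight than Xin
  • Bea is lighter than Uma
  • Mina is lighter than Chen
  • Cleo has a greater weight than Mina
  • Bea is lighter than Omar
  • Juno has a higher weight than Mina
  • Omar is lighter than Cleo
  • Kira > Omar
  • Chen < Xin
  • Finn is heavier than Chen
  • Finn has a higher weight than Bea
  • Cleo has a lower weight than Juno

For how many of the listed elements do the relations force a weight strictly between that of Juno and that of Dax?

2

The relations place Dax below Juno. An element lies strictly between them when it is forced above Dax and also forced below Juno.
Above Dax: {Uma, Omar, Cleo, Xin, Kira}. Below Juno: {Bea, Mina, Chen, Omar, Finn, Cleo}.
Intersection: {Omar, Cleo} — 2.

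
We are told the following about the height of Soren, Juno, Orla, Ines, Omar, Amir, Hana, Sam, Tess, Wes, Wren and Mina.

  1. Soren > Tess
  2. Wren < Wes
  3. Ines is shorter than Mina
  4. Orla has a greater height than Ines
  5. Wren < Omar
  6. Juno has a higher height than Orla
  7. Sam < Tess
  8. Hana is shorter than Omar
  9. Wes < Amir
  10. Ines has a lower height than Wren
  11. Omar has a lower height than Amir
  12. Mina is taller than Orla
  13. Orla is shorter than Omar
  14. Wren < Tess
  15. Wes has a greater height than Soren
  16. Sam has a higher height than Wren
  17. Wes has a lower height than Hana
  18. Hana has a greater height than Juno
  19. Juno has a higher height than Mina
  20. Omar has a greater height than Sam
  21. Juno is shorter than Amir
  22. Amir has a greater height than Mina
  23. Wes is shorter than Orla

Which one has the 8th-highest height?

Piecing the relations together gives one ordering: Ines < Wren < Sam < Tess < Soren < Wes < Orla < Mina < Juno < Hana < Omar < Amir.
Counting 8 from the largest end gives Soren.

Soren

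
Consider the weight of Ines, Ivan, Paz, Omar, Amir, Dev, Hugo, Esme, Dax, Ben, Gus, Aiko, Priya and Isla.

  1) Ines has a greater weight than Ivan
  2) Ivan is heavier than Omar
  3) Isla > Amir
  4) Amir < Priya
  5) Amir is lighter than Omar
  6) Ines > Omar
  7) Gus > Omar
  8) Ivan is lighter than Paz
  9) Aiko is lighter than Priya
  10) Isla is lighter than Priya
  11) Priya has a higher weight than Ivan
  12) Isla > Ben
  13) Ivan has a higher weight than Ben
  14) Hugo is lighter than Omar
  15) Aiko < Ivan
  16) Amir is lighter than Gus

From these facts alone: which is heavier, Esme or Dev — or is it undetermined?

Following every chain through Esme: nothing is chained to Esme.
Dev is not reached, and no chain runs the other way from Dev to Esme.
So the given relations leave the order of Esme and Dev undetermined.

undetermined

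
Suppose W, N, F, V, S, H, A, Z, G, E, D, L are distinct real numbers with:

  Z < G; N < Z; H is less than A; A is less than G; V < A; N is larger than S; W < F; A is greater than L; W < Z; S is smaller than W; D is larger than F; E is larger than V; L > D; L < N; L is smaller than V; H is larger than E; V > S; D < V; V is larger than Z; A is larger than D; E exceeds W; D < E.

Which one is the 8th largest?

Piecing the relations together gives one ordering: S < W < F < D < L < N < Z < V < E < H < A < G.
Counting 8 from the largest end gives L.

L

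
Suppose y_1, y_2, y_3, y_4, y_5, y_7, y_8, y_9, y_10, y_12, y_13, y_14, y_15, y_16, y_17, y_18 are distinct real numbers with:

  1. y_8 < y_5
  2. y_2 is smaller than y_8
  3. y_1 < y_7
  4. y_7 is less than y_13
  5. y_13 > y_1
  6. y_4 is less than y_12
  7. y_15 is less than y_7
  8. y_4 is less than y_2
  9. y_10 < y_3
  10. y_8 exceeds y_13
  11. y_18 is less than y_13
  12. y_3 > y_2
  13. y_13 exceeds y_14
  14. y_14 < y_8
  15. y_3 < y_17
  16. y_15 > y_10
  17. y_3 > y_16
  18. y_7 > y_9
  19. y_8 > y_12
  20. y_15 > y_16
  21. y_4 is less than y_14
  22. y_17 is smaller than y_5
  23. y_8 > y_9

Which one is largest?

Chaining downward from y_5: directly below it, y_8, y_17; then y_12, y_2, y_3, y_14, y_9, y_13; then y_18, y_16, y_4, y_10, y_1, y_7; then y_15.
That covers every other element, and nothing is given above y_5, so y_5 is the largest.

y_5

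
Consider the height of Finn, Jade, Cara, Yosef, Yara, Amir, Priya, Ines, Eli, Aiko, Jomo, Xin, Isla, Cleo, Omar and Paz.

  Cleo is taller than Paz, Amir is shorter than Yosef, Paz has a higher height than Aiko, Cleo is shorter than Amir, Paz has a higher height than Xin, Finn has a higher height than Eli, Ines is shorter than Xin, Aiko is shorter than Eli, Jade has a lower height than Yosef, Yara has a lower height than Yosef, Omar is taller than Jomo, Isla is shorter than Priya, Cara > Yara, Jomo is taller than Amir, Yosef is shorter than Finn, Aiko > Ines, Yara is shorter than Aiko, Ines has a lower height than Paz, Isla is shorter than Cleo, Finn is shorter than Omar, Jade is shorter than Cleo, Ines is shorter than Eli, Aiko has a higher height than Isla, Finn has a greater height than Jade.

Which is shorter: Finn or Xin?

Xin

Link the given pairs in sequence: Xin < Paz; Paz < Cleo; Cleo < Amir; Amir < Yosef; Yosef < Finn.
Together: Xin < Paz < Cleo < Amir < Yosef < Finn.
So Xin < Finn; Xin is the shorter of the two.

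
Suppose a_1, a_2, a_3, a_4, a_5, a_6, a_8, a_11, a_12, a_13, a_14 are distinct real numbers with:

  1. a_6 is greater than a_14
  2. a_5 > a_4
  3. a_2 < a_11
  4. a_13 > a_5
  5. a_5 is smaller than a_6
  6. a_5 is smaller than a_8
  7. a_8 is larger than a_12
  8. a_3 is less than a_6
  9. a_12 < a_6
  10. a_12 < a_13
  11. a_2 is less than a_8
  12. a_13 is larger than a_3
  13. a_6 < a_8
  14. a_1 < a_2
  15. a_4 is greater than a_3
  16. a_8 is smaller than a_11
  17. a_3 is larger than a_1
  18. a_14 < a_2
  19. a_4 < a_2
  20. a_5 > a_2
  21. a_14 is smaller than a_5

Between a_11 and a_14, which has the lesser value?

a_14

The relevant relations are a_14 < a_2; a_2 < a_5; a_5 < a_6; a_6 < a_8; a_8 < a_11.
Chaining these gives a_14 < a_2 < a_5 < a_6 < a_8 < a_11.
So a_14 < a_11; a_14 is the smaller of the two.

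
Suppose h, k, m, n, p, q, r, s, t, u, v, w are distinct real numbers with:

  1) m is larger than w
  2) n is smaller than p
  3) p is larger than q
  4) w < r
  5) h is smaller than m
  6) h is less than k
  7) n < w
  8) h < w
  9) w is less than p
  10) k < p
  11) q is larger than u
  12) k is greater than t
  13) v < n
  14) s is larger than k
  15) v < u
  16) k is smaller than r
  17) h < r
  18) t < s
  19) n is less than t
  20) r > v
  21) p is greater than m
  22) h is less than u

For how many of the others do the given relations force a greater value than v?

The elements the relations force above v are n, u, t, k, w, s, r, q, m, p — no chain reaches any other.
That is 10.

10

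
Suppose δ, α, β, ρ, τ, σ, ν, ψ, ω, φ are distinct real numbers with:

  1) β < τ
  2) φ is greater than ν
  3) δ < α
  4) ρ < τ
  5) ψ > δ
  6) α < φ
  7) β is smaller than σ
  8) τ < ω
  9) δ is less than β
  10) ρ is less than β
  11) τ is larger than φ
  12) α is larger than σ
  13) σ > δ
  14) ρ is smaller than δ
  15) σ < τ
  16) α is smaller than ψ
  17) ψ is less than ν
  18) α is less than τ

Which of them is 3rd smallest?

β

Piecing the relations together gives one ordering: ρ < δ < β < σ < α < ψ < ν < φ < τ < ω.
Counting 3 from the smallest end gives β.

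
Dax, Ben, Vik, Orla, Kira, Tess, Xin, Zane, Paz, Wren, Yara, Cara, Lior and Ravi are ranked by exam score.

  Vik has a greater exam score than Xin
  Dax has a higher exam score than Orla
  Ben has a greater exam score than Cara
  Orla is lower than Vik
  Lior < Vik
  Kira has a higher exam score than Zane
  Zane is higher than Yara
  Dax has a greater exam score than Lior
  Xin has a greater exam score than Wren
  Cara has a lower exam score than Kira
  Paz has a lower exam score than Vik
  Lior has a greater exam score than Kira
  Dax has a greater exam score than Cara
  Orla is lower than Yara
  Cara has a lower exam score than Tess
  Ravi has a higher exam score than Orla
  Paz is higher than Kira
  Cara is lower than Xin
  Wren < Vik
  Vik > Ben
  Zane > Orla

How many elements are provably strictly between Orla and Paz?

Chaining upward from Orla reaches: Yara, Zane, Ravi, Kira, Lior, Vik, Dax.
Chaining downward from Paz reaches: Cara, Yara, Zane, Kira.
Strictly between Orla and Paz are those in both lists: Yara, Zane, Kira — 3 elements.

3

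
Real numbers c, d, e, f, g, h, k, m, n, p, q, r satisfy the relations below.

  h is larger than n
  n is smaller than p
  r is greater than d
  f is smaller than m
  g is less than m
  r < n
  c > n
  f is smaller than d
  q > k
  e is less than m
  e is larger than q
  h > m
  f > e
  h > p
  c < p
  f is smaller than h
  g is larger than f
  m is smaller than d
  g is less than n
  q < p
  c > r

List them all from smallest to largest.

The consecutive links are each given: k < q; q < e; e < f; f < g; g < m; m < d; d < r; r < n; n < c; c < p; p < h.

k < q < e < f < g < m < d < r < n < c < p < h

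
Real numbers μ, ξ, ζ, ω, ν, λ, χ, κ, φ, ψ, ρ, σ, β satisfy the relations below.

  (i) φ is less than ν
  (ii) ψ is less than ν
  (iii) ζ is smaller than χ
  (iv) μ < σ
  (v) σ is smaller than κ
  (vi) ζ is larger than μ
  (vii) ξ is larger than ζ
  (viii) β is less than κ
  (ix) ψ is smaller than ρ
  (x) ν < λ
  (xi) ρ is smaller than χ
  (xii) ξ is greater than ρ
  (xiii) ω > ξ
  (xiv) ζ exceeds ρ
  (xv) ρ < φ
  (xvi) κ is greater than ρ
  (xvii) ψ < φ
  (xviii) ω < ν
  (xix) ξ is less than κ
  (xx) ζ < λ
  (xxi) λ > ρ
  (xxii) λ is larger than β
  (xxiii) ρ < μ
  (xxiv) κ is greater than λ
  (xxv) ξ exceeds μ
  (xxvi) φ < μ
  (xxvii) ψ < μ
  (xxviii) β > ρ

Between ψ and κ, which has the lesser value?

ψ < ρ and ρ < φ give ψ < φ.
Then φ < μ extends the chain to μ.
With μ < ζ: ψ < ρ < φ < μ < ζ.
Then ζ < ξ extends the chain to ξ.
Then ξ < ω extends the chain to ω.
With ω < ν: ψ < ρ < φ < μ < ζ < ξ < ω < ν.
Then ν < λ extends the chain to λ.
Then λ < κ extends the chain to κ.
So ψ < κ; ψ is the smaller of the two.

ψ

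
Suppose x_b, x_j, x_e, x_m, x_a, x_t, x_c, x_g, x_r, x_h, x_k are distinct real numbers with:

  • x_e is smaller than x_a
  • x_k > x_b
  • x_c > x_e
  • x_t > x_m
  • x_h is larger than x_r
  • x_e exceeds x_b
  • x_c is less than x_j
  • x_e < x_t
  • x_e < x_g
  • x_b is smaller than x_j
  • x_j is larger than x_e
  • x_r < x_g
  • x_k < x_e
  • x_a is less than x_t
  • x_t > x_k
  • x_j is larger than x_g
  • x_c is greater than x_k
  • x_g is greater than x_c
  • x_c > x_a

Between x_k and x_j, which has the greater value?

Link the given pairs in sequence: x_k < x_e; x_e < x_a; x_a < x_c; x_c < x_g; x_g < x_j.
Together: x_k < x_e < x_a < x_c < x_g < x_j.
So x_k < x_j; x_j is the larger of the two.

x_j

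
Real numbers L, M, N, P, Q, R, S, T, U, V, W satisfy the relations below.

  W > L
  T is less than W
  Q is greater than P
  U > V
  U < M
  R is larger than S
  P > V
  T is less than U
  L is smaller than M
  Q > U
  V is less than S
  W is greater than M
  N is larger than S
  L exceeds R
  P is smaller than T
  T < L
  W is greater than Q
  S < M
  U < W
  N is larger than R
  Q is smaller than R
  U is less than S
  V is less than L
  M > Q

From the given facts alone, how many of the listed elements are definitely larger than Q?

5

Directly above Q: R, M, W.
One step further: N, L (5 so far).
Nothing else is reachable above Q; 5 in all.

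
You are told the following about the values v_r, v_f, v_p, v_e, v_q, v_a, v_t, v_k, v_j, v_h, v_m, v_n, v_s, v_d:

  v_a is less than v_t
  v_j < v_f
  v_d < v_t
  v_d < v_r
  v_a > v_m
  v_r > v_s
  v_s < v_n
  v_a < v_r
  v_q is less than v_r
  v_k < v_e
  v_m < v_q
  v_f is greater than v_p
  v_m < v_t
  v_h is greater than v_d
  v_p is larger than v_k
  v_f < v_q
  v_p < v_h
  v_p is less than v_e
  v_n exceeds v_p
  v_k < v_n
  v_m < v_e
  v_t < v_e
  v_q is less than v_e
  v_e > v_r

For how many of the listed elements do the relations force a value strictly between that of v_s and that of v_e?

Chaining upward from v_s reaches: v_n, v_r.
Chaining downward from v_e reaches: v_k, v_m, v_d, v_p, v_j, v_f, v_a, v_t, v_q, v_r.
Strictly between v_s and v_e are those in both lists: v_r — 1 element.

1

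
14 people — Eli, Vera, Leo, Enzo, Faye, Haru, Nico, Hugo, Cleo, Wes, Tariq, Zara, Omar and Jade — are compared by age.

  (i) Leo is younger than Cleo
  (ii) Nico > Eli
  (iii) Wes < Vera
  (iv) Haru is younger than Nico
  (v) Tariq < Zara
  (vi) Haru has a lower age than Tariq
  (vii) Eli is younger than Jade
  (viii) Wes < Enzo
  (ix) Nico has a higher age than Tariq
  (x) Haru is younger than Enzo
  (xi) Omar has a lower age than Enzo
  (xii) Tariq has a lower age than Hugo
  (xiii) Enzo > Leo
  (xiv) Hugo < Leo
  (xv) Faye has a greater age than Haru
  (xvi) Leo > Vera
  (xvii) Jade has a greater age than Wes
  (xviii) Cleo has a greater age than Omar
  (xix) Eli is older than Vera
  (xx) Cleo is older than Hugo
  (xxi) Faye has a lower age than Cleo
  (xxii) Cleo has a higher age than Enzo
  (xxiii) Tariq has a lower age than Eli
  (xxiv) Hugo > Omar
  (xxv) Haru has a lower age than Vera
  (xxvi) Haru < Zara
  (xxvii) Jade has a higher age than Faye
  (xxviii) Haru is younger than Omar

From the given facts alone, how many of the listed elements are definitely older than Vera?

Directly above Vera: Leo, Eli.
One step further: Enzo, Jade, Nico, Cleo (6 so far).
Nothing else is reachable above Vera; 6 in all.

6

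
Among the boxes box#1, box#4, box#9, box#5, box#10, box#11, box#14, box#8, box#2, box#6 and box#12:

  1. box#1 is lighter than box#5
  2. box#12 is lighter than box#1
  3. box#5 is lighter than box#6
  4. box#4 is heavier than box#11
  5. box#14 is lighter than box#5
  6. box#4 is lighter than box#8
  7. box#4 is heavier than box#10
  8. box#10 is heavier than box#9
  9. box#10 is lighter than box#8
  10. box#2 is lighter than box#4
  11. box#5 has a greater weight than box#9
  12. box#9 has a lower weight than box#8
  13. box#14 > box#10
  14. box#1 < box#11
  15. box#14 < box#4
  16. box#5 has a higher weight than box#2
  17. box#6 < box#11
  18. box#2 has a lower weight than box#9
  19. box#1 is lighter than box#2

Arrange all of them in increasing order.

The consecutive links are each given: box#12 < box#1; box#1 < box#2; box#2 < box#9; box#9 < box#10; box#10 < box#14; box#14 < box#5; box#5 < box#6; box#6 < box#11; box#11 < box#4; box#4 < box#8.

box#12 < box#1 < box#2 < box#9 < box#10 < box#14 < box#5 < box#6 < box#11 < box#4 < box#8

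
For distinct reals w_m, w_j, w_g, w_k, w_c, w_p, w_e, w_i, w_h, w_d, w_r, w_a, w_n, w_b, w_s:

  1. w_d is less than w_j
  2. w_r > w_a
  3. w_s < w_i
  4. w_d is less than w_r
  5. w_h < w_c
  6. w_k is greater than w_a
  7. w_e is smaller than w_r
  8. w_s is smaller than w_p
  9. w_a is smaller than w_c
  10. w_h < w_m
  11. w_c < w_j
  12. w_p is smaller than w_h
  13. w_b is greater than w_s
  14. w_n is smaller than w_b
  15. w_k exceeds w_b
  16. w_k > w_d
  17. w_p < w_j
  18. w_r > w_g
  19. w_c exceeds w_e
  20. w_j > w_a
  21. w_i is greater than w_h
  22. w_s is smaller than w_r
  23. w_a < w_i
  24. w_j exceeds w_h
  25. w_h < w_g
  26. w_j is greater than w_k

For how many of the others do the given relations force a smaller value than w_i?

Directly below w_i: w_s, w_a, w_h.
One step further: w_p (4 so far).
Nothing else is reachable below w_i; 4 in all.

4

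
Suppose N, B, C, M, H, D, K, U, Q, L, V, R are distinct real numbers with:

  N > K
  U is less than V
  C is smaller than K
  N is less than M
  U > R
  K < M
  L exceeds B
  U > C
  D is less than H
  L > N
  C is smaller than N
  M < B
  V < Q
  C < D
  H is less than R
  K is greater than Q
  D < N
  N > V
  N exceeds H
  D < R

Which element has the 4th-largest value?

N

Chaining the given pairs: C < D < H < R < U < V < Q < K < N < M < B < L.
The 4th largest is N.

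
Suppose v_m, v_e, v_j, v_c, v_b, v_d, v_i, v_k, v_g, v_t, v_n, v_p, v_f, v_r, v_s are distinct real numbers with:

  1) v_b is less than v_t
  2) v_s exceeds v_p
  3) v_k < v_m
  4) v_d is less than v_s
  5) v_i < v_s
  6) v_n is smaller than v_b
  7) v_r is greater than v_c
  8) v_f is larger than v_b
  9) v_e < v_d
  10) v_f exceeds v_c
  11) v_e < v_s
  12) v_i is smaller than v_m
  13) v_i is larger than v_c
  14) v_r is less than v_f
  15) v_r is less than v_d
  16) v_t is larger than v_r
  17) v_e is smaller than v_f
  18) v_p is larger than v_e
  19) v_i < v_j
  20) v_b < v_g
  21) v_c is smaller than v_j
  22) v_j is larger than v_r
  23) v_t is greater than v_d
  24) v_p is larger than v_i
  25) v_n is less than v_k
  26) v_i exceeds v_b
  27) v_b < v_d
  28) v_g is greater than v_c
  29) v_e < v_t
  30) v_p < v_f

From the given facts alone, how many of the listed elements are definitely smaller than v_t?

Directly below v_t: v_b, v_e, v_r, v_d.
One step further: v_n, v_c (6 so far).
Nothing else is reachable below v_t; 6 in all.

6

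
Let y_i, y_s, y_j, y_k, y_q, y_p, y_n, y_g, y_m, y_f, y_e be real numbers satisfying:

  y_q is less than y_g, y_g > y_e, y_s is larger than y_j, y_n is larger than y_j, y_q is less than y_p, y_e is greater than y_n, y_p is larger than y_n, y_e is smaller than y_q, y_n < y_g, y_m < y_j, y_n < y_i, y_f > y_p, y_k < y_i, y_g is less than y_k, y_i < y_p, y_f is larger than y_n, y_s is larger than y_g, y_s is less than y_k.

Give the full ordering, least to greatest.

Each adjacent pair is fixed by a given relation: y_m < y_j; y_j < y_n; y_n < y_e; y_e < y_q; y_q < y_g; y_g < y_s; y_s < y_k; y_k < y_i; y_i < y_p; y_p < y_f. Chaining them end to end gives the full order.

y_m < y_j < y_n < y_e < y_q < y_g < y_s < y_k < y_i < y_p < y_f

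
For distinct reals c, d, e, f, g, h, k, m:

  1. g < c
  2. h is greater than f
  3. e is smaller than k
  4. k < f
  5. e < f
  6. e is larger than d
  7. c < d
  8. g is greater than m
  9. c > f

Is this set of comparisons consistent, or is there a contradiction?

inconsistent

Chaining the given relations yields c < d < e < k < f, so c < f. But one relation states f < c. These cannot both hold.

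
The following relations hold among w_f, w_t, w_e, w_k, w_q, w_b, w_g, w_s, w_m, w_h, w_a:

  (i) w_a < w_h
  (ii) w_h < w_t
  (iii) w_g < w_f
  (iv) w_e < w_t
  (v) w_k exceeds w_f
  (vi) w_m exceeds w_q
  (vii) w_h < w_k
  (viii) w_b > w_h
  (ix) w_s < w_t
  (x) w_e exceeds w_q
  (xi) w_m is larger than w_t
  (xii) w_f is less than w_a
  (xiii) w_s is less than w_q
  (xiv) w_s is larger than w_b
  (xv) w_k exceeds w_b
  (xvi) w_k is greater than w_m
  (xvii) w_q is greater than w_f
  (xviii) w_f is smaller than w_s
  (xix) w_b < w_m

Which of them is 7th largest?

The consecutive relations fix a unique order: w_g < w_f < w_a < w_h < w_b < w_s < w_q < w_e < w_t < w_m < w_k.
The 7th largest is w_b.

w_b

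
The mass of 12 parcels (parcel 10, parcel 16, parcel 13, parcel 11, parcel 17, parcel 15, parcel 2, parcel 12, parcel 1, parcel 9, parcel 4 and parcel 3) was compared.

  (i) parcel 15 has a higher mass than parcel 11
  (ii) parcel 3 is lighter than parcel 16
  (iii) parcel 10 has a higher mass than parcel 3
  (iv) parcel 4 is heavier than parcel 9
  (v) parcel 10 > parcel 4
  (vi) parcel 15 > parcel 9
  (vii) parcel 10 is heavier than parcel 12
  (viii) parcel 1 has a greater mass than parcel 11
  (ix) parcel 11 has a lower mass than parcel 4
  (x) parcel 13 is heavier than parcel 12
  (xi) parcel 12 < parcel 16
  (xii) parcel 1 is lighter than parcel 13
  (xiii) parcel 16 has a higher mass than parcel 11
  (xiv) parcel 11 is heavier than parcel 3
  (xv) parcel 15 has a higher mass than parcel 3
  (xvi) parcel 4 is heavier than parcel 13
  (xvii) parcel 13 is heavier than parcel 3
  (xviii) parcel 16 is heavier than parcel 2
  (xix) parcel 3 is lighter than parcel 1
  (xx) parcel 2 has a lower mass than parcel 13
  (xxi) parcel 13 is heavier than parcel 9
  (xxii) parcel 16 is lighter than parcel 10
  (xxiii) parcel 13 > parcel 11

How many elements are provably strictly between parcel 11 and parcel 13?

1

The relations place parcel 11 below parcel 13. An element lies strictly between them when it is forced above parcel 11 and also forced below parcel 13.
Above parcel 11: {parcel 1, parcel 4, parcel 15, parcel 16, parcel 10}. Below parcel 13: {parcel 3, parcel 2, parcel 1, parcel 12, parcel 9}.
Intersection: {parcel 1} — 1.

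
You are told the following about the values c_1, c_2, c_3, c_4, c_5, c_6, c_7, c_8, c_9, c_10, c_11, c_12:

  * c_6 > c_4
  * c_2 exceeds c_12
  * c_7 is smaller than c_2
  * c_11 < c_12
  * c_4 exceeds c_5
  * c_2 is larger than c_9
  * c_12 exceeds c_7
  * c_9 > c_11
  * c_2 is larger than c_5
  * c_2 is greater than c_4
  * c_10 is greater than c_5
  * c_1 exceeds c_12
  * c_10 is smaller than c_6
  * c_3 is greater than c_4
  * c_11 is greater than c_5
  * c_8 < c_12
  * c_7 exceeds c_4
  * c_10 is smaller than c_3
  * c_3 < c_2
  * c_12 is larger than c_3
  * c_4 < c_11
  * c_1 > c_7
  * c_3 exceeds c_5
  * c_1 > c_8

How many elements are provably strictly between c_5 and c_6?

2

Chaining upward from c_5 reaches: c_10, c_4, c_3, c_11, c_7, c_9, c_12, c_1, c_2.
Chaining downward from c_6 reaches: c_10, c_4.
Strictly between c_5 and c_6 are those in both lists: c_10, c_4 — 2 elements.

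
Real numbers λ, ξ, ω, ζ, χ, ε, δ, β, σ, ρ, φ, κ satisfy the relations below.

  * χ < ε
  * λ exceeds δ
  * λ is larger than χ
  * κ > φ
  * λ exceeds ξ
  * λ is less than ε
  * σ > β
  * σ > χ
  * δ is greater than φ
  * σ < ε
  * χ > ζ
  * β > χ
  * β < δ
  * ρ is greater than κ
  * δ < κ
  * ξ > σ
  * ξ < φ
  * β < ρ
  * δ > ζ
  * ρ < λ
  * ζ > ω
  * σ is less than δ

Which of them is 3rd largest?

ρ

Piecing the relations together gives one ordering: ω < ζ < χ < β < σ < ξ < φ < δ < κ < ρ < λ < ε.
The 3rd largest is ρ.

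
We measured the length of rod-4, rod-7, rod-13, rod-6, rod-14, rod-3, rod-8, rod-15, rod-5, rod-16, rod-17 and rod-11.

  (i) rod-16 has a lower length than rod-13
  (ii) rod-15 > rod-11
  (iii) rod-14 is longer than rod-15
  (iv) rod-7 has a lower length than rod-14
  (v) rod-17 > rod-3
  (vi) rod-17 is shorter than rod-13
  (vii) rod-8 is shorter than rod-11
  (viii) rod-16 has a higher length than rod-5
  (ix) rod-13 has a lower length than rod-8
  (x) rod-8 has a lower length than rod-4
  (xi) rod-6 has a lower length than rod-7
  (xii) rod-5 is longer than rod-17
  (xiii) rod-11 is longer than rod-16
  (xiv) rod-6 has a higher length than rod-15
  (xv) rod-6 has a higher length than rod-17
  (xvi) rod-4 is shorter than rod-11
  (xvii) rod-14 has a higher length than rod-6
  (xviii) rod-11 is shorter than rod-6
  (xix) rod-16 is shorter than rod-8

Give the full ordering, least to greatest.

Each adjacent pair is fixed by a given relation: rod-3 < rod-17; rod-17 < rod-5; rod-5 < rod-16; rod-16 < rod-13; rod-13 < rod-8; rod-8 < rod-4; rod-4 < rod-11; rod-11 < rod-15; rod-15 < rod-6; rod-6 < rod-7; rod-7 < rod-14. Chaining them end to end gives the full order.

rod-3 < rod-17 < rod-5 < rod-16 < rod-13 < rod-8 < rod-4 < rod-11 < rod-15 < rod-6 < rod-7 < rod-14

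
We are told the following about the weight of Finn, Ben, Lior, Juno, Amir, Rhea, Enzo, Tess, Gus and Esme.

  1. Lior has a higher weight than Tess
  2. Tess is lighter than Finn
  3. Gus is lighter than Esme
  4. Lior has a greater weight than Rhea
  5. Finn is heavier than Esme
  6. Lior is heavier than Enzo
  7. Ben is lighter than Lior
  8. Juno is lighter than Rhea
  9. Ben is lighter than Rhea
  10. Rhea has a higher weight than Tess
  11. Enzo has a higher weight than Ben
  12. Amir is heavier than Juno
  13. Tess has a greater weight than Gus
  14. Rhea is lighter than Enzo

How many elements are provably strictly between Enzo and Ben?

1

Chaining upward from Ben reaches: Rhea, Lior.
Chaining downward from Enzo reaches: Juno, Gus, Tess, Rhea.
Strictly between Ben and Enzo are those in both lists: Rhea — 1 element.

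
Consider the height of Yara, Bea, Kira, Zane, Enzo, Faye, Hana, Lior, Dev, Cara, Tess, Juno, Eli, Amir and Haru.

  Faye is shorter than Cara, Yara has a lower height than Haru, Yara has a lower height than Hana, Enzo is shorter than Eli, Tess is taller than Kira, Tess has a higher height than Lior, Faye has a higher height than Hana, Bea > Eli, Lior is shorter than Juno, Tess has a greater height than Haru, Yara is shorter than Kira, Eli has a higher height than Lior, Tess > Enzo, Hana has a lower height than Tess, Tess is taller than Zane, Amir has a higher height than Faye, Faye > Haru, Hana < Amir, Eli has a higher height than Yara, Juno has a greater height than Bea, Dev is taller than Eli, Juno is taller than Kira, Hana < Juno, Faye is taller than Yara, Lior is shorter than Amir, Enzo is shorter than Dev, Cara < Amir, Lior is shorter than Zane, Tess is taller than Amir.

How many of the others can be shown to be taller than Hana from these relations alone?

5

The elements the relations force above Hana are Faye, Cara, Amir, Tess, Juno — no chain reaches any other.
That is 5.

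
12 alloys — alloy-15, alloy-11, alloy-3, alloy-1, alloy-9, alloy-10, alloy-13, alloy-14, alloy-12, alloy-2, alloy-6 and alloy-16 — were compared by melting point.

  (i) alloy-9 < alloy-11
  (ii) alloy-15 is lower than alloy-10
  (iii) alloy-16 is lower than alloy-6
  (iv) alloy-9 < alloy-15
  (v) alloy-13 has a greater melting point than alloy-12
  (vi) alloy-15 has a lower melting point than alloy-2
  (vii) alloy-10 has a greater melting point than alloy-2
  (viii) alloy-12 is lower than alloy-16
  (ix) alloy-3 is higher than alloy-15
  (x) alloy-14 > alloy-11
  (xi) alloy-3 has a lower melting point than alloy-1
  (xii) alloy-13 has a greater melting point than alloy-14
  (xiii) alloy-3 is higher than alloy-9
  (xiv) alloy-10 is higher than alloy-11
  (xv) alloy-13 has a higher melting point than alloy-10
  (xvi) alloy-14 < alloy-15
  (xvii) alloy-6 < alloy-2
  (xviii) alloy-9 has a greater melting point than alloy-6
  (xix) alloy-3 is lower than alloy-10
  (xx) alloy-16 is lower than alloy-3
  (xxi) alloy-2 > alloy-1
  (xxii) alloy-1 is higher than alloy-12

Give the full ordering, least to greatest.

The consecutive links are each given: alloy-12 < alloy-16; alloy-16 < alloy-6; alloy-6 < alloy-9; alloy-9 < alloy-11; alloy-11 < alloy-14; alloy-14 < alloy-15; alloy-15 < alloy-3; alloy-3 < alloy-1; alloy-1 < alloy-2; alloy-2 < alloy-10; alloy-10 < alloy-13.

alloy-12 < alloy-16 < alloy-6 < alloy-9 < alloy-11 < alloy-14 < alloy-15 < alloy-3 < alloy-1 < alloy-2 < alloy-10 < alloy-13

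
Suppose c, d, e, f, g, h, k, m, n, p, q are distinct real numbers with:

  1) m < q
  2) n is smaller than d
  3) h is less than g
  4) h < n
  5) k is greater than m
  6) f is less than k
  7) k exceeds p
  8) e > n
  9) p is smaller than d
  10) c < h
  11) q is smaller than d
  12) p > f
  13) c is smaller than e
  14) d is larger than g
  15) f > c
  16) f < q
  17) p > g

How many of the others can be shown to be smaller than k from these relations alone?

6

From k the given relations immediately reach m, f, p.
From those, c, g — 5 in total.
From those, h — 6 in total.
Nothing else is reachable below k; 6 in all.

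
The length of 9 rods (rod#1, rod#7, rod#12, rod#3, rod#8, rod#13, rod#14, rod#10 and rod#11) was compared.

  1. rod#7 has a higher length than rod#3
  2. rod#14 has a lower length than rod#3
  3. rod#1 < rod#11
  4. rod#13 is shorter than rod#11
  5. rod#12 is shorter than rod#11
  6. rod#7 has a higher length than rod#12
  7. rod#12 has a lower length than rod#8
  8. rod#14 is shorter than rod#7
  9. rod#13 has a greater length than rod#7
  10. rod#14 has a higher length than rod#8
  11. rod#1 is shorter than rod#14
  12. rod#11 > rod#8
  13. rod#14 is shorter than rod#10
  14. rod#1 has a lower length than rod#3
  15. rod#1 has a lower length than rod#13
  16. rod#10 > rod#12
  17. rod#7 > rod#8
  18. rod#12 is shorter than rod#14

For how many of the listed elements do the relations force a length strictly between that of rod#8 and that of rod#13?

3

Chaining upward from rod#8 reaches: rod#14, rod#3, rod#7, rod#10, rod#11.
Chaining downward from rod#13 reaches: rod#1, rod#12, rod#14, rod#3, rod#7.
Strictly between rod#8 and rod#13 are those in both lists: rod#14, rod#3, rod#7 — 3 elements.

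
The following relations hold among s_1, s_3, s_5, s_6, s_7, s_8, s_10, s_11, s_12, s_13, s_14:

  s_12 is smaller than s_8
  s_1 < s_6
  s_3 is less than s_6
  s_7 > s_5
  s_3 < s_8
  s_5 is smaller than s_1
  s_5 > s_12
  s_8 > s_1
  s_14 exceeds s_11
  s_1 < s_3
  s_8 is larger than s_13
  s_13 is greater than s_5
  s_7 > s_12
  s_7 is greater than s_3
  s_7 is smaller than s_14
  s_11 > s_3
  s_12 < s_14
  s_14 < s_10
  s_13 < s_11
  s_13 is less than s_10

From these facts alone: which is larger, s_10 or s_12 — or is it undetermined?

s_12 < s_5 and s_5 < s_7 give s_12 < s_7.
Then s_7 < s_14 extends the chain to s_14.
With s_14 < s_10: s_12 < s_5 < s_7 < s_14 < s_10.
So s_10 is larger.

s_10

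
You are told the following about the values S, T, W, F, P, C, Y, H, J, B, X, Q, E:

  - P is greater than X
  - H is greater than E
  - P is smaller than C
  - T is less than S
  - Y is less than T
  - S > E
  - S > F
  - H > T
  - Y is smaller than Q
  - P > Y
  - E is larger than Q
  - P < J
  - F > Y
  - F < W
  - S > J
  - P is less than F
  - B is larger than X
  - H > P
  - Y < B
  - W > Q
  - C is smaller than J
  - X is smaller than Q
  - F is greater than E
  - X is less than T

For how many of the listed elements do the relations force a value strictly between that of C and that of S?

The relations place C below S. An element lies strictly between them when it is forced above C and also forced below S.
Above C: {J}. Below S: {Y, X, T, Q, E, P, F, J}.
Intersection: {J} — 1.

1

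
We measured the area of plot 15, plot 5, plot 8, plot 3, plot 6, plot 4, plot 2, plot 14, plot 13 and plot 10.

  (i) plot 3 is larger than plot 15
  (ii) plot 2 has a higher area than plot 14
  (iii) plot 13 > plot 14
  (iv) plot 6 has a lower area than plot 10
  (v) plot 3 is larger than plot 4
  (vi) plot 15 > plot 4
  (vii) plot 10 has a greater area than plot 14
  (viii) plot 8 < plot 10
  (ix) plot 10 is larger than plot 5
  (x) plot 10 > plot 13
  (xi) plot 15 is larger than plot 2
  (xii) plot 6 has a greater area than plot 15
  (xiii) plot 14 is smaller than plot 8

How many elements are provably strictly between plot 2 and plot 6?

Chaining upward from plot 2 reaches: plot 15, plot 3, plot 10.
Chaining downward from plot 6 reaches: plot 14, plot 4, plot 15.
Strictly between plot 2 and plot 6 are those in both lists: plot 15 — 1 element.

1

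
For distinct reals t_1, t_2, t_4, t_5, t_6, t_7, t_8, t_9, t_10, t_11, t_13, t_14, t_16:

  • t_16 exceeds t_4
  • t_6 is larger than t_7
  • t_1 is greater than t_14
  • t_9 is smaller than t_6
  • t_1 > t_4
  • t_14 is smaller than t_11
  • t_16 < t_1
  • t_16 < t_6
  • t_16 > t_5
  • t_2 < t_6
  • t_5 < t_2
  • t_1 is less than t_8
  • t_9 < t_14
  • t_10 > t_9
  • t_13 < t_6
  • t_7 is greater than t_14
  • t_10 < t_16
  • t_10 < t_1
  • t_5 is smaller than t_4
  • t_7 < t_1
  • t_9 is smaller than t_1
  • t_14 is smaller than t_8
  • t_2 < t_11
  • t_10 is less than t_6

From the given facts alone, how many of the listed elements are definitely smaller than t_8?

Directly below t_8: t_14, t_1.
One step further: t_9, t_4, t_10, t_16, t_7 (7 so far).
One step further: t_5 (8 so far).
Nothing else is reachable below t_8; 8 in all.

8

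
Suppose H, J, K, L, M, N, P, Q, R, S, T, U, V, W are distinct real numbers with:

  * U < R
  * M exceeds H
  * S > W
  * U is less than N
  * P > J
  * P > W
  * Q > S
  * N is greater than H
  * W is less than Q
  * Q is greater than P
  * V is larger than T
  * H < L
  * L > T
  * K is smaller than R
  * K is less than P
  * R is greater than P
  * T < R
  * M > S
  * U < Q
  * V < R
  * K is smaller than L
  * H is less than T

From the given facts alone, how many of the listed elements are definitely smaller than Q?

6

The elements the relations force below Q are K, W, J, P, U, S — no chain reaches any other.
That is 6.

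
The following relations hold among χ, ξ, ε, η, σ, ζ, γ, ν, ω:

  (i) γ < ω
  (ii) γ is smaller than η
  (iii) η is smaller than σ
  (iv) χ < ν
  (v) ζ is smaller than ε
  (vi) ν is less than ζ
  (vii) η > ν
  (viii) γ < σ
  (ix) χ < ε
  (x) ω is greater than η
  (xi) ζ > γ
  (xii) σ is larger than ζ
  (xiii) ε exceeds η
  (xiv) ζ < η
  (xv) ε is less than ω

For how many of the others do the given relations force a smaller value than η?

4

Directly below η: ν, γ, ζ.
One step further: χ (4 so far).
Nothing else is reachable below η; 4 in all.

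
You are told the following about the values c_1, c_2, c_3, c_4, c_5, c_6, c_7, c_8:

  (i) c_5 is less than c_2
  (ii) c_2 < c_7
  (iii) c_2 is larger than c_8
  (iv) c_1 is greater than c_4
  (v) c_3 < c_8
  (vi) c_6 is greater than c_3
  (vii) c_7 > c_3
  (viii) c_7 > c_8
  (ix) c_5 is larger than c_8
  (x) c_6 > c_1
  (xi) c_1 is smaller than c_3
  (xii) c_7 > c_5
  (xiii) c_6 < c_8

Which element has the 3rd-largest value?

Chaining the given pairs: c_4 < c_1 < c_3 < c_6 < c_8 < c_5 < c_2 < c_7.
The 3rd largest is c_5.

c_5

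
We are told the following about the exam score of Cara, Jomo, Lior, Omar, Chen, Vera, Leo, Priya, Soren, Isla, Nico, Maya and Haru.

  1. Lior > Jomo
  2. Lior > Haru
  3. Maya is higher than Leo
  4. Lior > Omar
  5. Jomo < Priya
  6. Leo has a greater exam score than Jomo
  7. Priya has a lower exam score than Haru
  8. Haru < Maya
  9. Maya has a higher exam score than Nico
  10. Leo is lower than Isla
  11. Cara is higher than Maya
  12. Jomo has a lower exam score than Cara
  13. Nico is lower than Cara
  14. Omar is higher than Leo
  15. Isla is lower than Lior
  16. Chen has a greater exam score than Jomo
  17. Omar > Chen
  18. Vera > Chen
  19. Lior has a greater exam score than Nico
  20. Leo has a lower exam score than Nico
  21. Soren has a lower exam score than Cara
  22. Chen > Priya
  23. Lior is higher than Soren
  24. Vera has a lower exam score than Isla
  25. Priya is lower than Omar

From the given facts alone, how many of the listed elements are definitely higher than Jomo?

From Jomo the given relations immediately reach Leo, Priya, Chen, Lior, Cara.
From those, Vera, Nico, Haru, Maya, Isla, Omar — 11 in total.
Nothing else is reachable above Jomo; 11 in all.

11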